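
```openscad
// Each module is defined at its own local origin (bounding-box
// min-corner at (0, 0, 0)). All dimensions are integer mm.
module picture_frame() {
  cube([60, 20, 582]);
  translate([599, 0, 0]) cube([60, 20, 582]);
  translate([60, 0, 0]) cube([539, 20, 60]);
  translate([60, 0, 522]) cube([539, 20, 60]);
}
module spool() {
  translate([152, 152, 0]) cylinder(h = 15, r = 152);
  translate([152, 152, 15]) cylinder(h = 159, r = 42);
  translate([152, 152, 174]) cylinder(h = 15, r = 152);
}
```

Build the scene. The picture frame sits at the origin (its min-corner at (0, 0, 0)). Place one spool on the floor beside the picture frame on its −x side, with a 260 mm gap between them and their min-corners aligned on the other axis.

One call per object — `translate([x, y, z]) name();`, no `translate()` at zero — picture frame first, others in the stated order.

picture_frame();
translate([-564, 0, 0]) spool();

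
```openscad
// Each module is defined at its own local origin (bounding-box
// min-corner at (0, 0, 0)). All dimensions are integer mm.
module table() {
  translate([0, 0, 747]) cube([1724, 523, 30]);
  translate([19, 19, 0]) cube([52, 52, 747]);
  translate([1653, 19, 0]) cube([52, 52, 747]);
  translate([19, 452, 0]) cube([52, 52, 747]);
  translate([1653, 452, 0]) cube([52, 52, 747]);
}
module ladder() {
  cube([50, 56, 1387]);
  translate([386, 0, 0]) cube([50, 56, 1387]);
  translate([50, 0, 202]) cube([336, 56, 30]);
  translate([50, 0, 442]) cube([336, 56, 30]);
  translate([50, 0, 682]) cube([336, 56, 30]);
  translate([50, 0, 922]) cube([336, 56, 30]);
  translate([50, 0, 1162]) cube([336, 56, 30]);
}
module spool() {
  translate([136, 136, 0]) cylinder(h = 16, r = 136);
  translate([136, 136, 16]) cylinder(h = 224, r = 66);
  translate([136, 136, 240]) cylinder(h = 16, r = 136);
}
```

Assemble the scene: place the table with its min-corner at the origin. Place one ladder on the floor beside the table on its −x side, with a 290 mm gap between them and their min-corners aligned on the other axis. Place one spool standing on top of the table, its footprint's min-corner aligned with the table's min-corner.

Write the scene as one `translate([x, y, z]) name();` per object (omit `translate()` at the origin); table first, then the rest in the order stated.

table();
translate([-726, 0, 0]) ladder();
translate([0, 0, 777]) spool();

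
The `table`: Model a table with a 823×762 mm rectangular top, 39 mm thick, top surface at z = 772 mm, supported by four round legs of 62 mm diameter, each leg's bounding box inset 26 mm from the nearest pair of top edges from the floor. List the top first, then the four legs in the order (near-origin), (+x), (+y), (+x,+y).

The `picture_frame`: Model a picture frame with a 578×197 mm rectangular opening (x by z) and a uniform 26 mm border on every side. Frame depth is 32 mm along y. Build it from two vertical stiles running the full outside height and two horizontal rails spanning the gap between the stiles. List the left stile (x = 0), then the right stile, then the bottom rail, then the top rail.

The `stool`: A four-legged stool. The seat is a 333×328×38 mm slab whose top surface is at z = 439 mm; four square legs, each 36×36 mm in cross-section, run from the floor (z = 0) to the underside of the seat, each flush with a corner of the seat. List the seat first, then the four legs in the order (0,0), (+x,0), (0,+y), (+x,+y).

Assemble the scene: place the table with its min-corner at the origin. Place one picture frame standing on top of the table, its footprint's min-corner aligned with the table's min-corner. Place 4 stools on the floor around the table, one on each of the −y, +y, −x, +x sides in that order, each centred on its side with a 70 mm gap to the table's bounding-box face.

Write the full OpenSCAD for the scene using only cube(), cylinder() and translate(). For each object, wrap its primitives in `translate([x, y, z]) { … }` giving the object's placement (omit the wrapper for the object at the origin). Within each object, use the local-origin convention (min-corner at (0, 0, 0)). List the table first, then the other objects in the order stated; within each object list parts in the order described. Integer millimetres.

translate([0, 0, 733]) cube([823, 762, 39]);
translate([57, 57, 0]) cylinder(h = 733, r = 31);
translate([766, 57, 0]) cylinder(h = 733, r = 31);
translate([57, 705, 0]) cylinder(h = 733, r = 31);
translate([766, 705, 0]) cylinder(h = 733, r = 31);
translate([0, 0, 772]) {
  cube([26, 32, 249]);
  translate([604, 0, 0]) cube([26, 32, 249]);
  translate([26, 0, 0]) cube([578, 32, 26]);
  translate([26, 0, 223]) cube([578, 32, 26]);
}
translate([245, -398, 0]) {
  translate([0, 0, 401]) cube([333, 328, 38]);
  cube([36, 36, 401]);
  translate([297, 0, 0]) cube([36, 36, 401]);
  translate([0, 292, 0]) cube([36, 36, 401]);
  translate([297, 292, 0]) cube([36, 36, 401]);
}
translate([245, 832, 0]) {
  translate([0, 0, 401]) cube([333, 328, 38]);
  cube([36, 36, 401]);
  translate([297, 0, 0]) cube([36, 36, 401]);
  translate([0, 292, 0]) cube([36, 36, 401]);
  translate([297, 292, 0]) cube([36, 36, 401]);
}
translate([-403, 217, 0]) {
  translate([0, 0, 401]) cube([333, 328, 38]);
  cube([36, 36, 401]);
  translate([297, 0, 0]) cube([36, 36, 401]);
  translate([0, 292, 0]) cube([36, 36, 401]);
  translate([297, 292, 0]) cube([36, 36, 401]);
}
translate([893, 217, 0]) {
  translate([0, 0, 401]) cube([333, 328, 38]);
  cube([36, 36, 401]);
  translate([297, 0, 0]) cube([36, 36, 401]);
  translate([0, 292, 0]) cube([36, 36, 401]);
  translate([297, 292, 0]) cube([36, 36, 401]);
}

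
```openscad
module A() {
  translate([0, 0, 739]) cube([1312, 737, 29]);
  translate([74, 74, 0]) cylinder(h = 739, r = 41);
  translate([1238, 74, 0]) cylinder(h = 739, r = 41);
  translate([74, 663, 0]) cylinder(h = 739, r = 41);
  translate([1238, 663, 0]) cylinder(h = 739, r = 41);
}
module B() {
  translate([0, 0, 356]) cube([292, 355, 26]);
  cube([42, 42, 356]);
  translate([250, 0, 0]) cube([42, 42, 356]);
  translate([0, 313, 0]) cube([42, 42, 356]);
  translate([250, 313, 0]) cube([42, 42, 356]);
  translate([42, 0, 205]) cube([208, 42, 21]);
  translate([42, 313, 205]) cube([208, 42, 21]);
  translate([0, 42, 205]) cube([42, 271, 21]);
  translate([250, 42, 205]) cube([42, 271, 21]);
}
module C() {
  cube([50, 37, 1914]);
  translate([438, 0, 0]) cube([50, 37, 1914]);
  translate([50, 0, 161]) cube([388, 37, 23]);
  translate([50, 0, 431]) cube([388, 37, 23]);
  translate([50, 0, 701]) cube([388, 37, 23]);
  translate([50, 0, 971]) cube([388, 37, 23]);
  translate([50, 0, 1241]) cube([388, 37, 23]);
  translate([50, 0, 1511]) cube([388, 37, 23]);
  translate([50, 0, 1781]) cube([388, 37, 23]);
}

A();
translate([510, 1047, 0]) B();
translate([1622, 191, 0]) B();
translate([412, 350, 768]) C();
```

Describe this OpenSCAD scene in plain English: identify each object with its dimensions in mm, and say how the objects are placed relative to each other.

A is a table with a 1312×737 mm rectangular top, 29 mm thick, top surface at z = 768 mm, supported by four round legs of 82 mm diameter, each leg's bounding box inset 33 mm from the nearest pair of top edges, running from the floor.

B is a four-legged stool. The seat is 292×355 mm, 26 mm thick, top at z = 382 mm. It stands on four square legs, each 42×42 mm in cross-section, from z = 0 to the seat underside, each flush with a corner of the seat. Four stretchers, 42 mm wide and 21 mm tall, connect adjacent legs with their undersides at z = 205 mm, each running between the inner faces of the legs it joins and aligned with the legs' outer faces on the other axis.

C is a straight ladder. Two 50×37 mm vertical rails, 1914 mm tall, stand 488 mm apart (outside-to-outside) with their front faces coplanar on the −y side. 7 rungs, each 37 mm deep and 23 mm tall, span between the inner faces of the rails, front faces flush with the rails. The lowest rung's underside is at z = 161 mm and rungs are spaced 270 mm apart (underside to underside).

Two stools sit around the table at the +y, +x sides. The ladder is on top of the table, centred.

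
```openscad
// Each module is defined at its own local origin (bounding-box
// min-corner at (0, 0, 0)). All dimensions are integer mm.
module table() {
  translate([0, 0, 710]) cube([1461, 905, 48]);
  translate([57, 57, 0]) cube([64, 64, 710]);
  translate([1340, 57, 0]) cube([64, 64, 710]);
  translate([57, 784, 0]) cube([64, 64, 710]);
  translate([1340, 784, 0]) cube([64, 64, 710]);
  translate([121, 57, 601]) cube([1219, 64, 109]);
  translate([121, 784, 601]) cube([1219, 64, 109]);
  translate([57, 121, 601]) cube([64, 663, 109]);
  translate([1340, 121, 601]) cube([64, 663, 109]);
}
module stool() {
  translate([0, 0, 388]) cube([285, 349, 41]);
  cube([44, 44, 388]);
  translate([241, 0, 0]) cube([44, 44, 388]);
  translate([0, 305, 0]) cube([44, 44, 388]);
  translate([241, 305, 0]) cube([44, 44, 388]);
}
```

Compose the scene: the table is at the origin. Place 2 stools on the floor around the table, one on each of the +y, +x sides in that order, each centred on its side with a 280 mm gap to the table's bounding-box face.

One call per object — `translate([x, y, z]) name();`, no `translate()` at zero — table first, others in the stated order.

table();
translate([588, 1185, 0]) stool();
translate([1741, 278, 0]) stool();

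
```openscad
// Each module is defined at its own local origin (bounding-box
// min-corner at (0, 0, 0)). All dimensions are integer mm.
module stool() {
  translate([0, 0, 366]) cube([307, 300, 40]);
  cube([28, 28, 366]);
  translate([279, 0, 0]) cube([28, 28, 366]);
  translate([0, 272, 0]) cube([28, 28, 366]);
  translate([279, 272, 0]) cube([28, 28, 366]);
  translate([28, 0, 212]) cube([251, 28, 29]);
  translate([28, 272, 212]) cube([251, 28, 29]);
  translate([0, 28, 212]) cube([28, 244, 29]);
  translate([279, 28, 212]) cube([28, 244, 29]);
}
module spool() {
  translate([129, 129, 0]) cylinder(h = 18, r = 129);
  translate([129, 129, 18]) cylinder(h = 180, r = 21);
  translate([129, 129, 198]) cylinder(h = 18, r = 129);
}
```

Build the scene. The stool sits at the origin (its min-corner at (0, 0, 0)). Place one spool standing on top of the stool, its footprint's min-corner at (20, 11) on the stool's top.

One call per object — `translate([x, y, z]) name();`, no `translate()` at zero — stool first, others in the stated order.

stool();
translate([20, 11, 406]) spool();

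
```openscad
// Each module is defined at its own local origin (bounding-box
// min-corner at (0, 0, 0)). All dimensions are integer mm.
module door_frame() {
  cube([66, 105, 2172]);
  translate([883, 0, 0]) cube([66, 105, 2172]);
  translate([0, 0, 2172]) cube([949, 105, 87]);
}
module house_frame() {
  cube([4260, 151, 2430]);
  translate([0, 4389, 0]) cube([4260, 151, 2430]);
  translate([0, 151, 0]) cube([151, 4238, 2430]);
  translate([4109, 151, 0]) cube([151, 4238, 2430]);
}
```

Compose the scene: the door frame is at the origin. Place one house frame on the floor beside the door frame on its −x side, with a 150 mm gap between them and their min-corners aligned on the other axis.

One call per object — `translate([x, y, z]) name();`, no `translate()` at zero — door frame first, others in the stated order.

door_frame();
translate([-4410, 0, 0]) house_frame();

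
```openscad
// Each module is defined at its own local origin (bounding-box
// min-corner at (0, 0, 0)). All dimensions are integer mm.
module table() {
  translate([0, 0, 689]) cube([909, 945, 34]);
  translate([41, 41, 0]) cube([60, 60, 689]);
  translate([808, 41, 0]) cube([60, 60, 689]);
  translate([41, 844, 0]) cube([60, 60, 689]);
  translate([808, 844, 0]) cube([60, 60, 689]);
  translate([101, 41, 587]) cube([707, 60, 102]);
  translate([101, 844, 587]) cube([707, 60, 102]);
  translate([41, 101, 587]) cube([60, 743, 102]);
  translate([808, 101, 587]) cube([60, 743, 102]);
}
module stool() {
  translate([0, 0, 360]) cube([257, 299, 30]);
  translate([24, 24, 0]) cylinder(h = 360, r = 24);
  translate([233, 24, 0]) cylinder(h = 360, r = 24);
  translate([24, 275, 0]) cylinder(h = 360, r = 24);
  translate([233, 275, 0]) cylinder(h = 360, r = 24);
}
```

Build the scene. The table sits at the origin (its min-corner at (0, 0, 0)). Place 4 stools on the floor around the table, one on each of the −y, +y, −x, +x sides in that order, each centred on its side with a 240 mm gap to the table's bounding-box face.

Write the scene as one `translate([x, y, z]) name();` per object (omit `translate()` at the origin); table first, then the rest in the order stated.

table();
translate([326, -539, 0]) stool();
translate([326, 1185, 0]) stool();
translate([-497, 323, 0]) stool();
translate([1149, 323, 0]) stool();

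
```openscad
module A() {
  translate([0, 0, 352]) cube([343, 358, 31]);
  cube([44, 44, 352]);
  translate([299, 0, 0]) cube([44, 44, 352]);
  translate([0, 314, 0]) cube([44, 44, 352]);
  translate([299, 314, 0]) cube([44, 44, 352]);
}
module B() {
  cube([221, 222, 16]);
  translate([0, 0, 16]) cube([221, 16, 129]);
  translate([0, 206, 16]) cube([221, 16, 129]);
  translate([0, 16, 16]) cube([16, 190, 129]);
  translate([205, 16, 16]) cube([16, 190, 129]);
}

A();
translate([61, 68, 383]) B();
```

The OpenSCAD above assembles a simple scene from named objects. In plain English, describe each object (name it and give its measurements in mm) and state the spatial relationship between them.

A is a simple wooden stool: a rectangular seat 343 mm (x) by 358 mm (y), 31 mm thick, top face at z = 383 mm, on four square legs, each 44×44 mm in cross-section. The legs rest on z = 0, each flush with a corner of the seat.

B is an open-topped rectangular box: outside dimensions 221×222×145 mm, with a uniform wall and base thickness of 16 mm. The base is a full 221×222 slab on the floor; four walls sit on top of the base. The front and back walls (the −y and +y sides) span the full width; the two side walls fit between them.

The open box is on top of the stool, centred.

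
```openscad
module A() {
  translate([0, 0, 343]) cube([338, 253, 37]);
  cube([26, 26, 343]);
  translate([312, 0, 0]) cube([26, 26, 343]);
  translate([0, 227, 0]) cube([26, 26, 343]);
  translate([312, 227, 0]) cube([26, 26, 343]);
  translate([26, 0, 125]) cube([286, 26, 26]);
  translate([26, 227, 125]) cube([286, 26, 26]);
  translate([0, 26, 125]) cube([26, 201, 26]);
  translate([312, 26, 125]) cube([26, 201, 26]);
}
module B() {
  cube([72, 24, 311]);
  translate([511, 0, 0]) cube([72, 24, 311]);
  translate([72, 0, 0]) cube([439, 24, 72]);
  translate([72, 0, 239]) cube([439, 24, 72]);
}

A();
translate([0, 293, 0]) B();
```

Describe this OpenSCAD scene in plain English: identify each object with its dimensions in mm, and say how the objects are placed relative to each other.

A is a simple wooden stool: a rectangular seat 338 mm (x) by 253 mm (y), 37 mm thick, top face at z = 380 mm, on four square legs, each 26×26 mm in cross-section. The legs rest on z = 0, each flush with a corner of the seat. Four stretchers, 26 mm wide and 26 mm tall, connect adjacent legs with their undersides at z = 125 mm, each running between the inner faces of the legs it joins and aligned with the legs' outer faces on the other axis.

B is a rectangular picture frame lying in the x–z plane (depth along y). The opening is 439 mm wide (x) by 167 mm tall (z), surrounded by a border 72 mm wide on all four sides. The frame is 24 mm deep and is made of two full-height vertical stiles with two horizontal rails fitted between them.

The picture frame is on the floor beside the stool on its +y side.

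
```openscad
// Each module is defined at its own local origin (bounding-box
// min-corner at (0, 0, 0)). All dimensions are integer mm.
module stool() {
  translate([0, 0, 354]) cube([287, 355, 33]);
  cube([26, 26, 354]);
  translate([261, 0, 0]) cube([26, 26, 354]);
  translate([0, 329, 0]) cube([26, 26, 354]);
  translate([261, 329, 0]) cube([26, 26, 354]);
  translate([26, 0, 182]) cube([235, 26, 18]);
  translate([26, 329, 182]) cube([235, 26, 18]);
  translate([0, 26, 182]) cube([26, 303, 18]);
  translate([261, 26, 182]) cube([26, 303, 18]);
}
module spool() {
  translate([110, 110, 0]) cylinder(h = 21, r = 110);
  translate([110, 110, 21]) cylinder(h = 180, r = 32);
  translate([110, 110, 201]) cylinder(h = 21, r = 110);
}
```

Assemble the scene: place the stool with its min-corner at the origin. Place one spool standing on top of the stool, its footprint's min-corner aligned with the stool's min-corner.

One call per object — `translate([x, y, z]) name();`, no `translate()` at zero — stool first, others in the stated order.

stool();
translate([0, 0, 387]) spool();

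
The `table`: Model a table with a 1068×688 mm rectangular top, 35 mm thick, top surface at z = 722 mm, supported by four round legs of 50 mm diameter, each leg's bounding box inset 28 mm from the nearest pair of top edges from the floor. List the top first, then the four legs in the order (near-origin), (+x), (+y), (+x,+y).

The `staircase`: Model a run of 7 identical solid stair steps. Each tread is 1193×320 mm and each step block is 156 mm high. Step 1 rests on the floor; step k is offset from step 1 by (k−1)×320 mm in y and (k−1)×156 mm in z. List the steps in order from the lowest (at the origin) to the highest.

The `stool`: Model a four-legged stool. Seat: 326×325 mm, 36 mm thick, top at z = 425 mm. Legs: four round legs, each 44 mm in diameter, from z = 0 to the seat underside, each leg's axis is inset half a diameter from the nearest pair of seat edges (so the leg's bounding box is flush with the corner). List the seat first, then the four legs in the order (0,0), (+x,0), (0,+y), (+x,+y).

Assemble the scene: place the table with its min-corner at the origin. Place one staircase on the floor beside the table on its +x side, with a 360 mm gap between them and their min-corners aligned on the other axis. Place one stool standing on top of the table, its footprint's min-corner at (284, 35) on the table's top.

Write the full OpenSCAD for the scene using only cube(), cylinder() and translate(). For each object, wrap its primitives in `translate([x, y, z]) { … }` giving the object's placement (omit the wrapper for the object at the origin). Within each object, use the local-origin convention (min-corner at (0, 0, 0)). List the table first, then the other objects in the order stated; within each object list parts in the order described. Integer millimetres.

translate([0, 0, 687]) cube([1068, 688, 35]);
translate([53, 53, 0]) cylinder(h = 687, r = 25);
translate([1015, 53, 0]) cylinder(h = 687, r = 25);
translate([53, 635, 0]) cylinder(h = 687, r = 25);
translate([1015, 635, 0]) cylinder(h = 687, r = 25);
translate([1428, 0, 0]) {
  cube([1193, 320, 156]);
  translate([0, 320, 156]) cube([1193, 320, 156]);
  translate([0, 640, 312]) cube([1193, 320, 156]);
  translate([0, 960, 468]) cube([1193, 320, 156]);
  translate([0, 1280, 624]) cube([1193, 320, 156]);
  translate([0, 1600, 780]) cube([1193, 320, 156]);
  translate([0, 1920, 936]) cube([1193, 320, 156]);
}
translate([284, 35, 722]) {
  translate([0, 0, 389]) cube([326, 325, 36]);
  translate([22, 22, 0]) cylinder(h = 389, r = 22);
  translate([304, 22, 0]) cylinder(h = 389, r = 22);
  translate([22, 303, 0]) cylinder(h = 389, r = 22);
  translate([304, 303, 0]) cylinder(h = 389, r = 22);
}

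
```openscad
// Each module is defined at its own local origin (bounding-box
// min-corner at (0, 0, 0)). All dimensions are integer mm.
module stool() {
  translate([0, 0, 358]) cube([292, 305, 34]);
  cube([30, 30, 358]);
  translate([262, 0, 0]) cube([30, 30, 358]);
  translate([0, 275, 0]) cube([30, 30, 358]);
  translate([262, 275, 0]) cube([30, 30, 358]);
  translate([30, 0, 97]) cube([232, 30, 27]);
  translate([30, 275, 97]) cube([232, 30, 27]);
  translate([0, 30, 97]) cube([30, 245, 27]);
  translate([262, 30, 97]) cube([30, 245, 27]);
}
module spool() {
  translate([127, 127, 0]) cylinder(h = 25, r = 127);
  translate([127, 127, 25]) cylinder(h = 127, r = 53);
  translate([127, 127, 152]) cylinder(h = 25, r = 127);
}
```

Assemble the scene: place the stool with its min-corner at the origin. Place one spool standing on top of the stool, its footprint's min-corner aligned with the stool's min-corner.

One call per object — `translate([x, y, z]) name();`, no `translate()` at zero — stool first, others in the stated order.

stool();
translate([0, 0, 392]) spool();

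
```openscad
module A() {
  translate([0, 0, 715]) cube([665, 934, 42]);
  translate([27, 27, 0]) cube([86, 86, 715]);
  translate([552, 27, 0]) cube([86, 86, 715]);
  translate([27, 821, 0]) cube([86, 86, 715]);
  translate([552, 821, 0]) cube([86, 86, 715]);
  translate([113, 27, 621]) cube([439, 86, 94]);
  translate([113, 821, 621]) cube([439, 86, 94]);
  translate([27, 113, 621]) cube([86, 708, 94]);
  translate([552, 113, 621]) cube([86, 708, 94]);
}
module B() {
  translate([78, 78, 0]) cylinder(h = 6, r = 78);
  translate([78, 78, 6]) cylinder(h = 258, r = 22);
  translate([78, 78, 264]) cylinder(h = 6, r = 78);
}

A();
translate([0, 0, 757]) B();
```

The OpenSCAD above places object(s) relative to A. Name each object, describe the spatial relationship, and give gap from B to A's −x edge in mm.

A is a table. B is a spool. The spool is on top of the table. The gap from the spool to the table's −x edge is 0 mm.

The spool's min-x is at 0; the table's min-x is 0; gap = 0 mm.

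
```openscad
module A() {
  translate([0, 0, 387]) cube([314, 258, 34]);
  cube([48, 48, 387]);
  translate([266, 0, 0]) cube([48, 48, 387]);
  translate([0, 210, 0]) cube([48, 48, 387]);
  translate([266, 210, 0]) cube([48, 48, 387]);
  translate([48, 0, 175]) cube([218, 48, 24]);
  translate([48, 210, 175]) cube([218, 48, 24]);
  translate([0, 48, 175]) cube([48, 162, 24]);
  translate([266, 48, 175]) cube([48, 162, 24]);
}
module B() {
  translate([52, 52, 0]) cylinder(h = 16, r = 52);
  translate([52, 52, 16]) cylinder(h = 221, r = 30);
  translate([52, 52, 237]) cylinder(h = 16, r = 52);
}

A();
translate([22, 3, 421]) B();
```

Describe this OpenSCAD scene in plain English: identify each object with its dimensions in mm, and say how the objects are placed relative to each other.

A is a four-legged stool. The seat is 314×258 mm, 34 mm thick, top at z = 421 mm. It stands on four square legs, each 48×48 mm in cross-section, from z = 0 to the seat underside, each flush with a corner of the seat. Four stretchers, 48 mm wide and 24 mm tall, connect adjacent legs with their undersides at z = 175 mm, each running between the inner faces of the legs it joins and aligned with the legs' outer faces on the other axis.

B is a spool: two coaxial disc flanges of radius 52 mm and thickness 16 mm, joined by a core cylinder of radius 30 mm and height 221 mm. The lower flange rests on z = 0 and the three cylinders share a vertical axis.

The spool is on top of the stool.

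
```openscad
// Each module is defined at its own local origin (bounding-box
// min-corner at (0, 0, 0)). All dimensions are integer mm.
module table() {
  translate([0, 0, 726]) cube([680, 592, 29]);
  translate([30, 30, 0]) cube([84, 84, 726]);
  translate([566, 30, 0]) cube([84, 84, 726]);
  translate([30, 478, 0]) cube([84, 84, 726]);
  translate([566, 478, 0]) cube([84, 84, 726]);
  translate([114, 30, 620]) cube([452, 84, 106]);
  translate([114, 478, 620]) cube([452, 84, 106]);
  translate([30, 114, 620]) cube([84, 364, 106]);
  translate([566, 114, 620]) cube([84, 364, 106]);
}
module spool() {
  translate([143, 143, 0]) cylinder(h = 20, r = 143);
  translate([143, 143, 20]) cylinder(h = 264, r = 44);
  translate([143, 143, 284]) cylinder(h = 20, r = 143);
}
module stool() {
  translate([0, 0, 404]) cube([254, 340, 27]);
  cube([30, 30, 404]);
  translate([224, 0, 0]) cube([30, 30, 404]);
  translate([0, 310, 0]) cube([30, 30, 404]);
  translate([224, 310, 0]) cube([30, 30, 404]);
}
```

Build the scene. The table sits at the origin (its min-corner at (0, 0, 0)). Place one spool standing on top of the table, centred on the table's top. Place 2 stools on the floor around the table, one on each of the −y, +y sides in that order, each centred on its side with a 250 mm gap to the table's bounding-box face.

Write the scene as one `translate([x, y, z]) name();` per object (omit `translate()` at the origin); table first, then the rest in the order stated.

table();
translate([197, 153, 755]) spool();
translate([213, -590, 0]) stool();
translate([213, 842, 0]) stool();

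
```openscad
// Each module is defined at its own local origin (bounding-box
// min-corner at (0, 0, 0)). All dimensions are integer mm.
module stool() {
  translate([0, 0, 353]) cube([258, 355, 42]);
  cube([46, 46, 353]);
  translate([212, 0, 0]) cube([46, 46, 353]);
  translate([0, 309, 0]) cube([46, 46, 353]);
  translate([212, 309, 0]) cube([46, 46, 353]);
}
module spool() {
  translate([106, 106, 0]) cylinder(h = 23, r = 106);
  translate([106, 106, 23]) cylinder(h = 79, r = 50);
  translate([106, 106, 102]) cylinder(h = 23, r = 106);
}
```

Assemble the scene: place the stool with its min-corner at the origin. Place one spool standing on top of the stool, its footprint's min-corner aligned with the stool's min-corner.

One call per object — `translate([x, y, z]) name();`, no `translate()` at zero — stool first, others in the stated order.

stool();
translate([0, 0, 395]) spool();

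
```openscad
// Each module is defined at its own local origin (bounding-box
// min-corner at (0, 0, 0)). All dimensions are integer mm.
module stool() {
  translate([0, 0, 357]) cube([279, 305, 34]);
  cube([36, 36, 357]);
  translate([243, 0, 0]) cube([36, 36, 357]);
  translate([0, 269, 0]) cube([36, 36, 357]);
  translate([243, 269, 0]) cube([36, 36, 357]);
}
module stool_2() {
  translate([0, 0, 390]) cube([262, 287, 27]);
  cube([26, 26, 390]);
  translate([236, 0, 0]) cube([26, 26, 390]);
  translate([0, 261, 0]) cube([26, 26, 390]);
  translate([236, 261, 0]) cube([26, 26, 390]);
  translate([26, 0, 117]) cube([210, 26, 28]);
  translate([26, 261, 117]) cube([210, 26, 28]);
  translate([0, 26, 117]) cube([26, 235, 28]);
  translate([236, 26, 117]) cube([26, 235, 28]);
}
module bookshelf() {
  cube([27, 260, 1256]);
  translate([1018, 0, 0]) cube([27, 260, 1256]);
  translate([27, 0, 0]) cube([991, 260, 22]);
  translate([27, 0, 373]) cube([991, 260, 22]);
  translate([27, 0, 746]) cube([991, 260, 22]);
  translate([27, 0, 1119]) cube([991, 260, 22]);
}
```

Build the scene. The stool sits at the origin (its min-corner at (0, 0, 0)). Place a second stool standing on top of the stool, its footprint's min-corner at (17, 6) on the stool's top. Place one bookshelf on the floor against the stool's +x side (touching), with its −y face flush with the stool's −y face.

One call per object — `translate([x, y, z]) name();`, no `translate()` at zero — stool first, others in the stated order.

stool();
translate([17, 6, 391]) stool_2();
translate([279, 0, 0]) bookshelf();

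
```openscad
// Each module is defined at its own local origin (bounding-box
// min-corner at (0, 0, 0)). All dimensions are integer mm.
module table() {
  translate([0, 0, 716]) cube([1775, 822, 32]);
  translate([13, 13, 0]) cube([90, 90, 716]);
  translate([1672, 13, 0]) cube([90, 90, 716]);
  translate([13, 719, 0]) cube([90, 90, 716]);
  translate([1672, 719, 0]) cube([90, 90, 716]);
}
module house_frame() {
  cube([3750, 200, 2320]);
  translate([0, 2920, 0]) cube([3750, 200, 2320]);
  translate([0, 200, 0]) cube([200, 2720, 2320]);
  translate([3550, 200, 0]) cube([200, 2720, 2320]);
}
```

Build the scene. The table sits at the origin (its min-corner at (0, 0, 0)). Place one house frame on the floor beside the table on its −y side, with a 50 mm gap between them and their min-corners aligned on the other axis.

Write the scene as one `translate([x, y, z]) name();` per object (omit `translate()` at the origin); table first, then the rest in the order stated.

table();
translate([0, -3170, 0]) house_frame();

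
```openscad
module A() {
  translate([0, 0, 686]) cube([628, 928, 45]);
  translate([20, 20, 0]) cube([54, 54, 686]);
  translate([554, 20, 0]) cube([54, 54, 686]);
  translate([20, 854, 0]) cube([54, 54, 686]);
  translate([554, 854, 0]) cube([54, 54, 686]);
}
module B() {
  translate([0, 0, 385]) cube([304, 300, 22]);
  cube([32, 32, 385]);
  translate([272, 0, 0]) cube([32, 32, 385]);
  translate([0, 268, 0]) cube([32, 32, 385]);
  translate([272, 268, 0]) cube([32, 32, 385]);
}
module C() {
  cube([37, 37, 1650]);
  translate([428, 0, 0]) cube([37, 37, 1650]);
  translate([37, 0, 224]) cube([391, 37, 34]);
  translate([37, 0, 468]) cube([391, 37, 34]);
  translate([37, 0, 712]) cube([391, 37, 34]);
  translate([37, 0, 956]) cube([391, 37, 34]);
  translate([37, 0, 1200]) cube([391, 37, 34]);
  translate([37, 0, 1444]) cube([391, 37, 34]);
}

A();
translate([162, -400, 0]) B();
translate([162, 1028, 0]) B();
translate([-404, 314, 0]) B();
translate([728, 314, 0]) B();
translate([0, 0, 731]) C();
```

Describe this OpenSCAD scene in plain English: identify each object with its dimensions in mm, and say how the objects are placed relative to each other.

A is a table: top 628 mm (x) × 928 mm (y), 45 mm thick, upper face at z = 731 mm, on four 54×54 mm square legs, each inset 20 mm from the nearest pair of top edges, running from z = 0 to the bottom of the top.

B is a four-legged stool. The seat is a 304×300×22 mm slab whose top surface is at z = 407 mm; four square legs, each 32×32 mm in cross-section, run from the floor (z = 0) to the underside of the seat, each flush with a corner of the seat.

C is a wooden ladder with two side rails of 37×37 mm section and 1650 mm height, set 465 mm apart overall. Between them run 6 rectangular rungs (37 mm deep, 34 mm thick), front faces flush with the rails' −y face. The bottom of the first rung is 224 mm above the floor and each subsequent rung is 244 mm higher than the one below.

Four stools sit around the table at the −y, +y, −x, +x sides. The ladder is on top of the table.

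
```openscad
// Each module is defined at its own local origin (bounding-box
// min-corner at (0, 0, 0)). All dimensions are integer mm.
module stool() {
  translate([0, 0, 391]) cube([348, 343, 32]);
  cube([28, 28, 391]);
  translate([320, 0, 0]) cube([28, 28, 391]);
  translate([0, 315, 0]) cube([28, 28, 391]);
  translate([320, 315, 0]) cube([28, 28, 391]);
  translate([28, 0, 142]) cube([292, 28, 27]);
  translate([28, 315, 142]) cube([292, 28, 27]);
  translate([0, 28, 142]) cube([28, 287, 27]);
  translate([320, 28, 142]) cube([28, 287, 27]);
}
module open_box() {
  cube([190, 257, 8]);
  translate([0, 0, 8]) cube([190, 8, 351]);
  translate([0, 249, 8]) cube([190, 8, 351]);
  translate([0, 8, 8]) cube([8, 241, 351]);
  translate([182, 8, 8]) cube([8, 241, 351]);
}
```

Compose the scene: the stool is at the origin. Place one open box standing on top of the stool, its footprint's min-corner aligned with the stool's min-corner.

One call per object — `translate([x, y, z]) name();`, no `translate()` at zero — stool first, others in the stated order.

stool();
translate([0, 0, 423]) open_box();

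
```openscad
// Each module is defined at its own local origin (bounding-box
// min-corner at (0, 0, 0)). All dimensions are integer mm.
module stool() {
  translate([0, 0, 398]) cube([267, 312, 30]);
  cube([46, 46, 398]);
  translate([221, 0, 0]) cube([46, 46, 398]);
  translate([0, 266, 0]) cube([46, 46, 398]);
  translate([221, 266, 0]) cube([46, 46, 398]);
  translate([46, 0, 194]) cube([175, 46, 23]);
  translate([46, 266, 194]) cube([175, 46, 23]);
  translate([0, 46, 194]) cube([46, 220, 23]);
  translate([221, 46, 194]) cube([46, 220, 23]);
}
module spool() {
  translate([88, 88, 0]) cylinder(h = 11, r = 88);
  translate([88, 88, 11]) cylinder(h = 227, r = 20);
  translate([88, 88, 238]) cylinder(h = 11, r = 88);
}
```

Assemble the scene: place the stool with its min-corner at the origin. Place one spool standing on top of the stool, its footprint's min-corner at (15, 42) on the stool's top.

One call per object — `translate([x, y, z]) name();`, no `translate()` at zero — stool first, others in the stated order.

stool();
translate([15, 42, 428]) spool();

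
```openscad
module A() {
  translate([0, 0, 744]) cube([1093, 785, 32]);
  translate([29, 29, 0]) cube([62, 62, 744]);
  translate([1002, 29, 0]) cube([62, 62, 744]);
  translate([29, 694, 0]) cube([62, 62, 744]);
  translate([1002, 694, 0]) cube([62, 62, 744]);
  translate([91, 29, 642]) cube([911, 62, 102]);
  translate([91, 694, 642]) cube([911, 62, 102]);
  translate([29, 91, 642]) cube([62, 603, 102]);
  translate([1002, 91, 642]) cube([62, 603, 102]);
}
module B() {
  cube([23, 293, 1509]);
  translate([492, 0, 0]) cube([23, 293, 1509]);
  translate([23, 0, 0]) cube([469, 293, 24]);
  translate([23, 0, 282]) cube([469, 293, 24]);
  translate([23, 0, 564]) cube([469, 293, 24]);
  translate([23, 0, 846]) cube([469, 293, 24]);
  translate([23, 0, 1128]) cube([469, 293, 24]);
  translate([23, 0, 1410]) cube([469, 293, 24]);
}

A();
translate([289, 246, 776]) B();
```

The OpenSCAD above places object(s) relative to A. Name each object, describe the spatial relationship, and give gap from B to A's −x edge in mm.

The bookshelf's min-x is at 289; the table's min-x is 0; gap = 289 mm.

A is a table. B is a bookshelf. The bookshelf is on top of the table, centred. The gap from the bookshelf to the table's −x edge is 289 mm.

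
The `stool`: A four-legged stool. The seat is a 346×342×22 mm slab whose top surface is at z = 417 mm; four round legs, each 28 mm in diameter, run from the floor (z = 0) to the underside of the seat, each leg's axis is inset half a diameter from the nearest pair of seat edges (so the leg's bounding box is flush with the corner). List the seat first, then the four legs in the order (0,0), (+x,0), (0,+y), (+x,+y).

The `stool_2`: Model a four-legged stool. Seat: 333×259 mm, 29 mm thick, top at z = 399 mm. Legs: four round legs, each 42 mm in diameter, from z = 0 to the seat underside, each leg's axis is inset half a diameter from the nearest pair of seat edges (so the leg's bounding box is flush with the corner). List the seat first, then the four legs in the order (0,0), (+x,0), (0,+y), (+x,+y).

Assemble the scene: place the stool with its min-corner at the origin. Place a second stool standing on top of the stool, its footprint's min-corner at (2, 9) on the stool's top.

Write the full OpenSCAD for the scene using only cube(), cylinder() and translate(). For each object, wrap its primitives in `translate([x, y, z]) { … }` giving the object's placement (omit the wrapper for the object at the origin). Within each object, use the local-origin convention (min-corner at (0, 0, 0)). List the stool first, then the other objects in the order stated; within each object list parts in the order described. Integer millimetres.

translate([0, 0, 395]) cube([346, 342, 22]);
translate([14, 14, 0]) cylinder(h = 395, r = 14);
translate([332, 14, 0]) cylinder(h = 395, r = 14);
translate([14, 328, 0]) cylinder(h = 395, r = 14);
translate([332, 328, 0]) cylinder(h = 395, r = 14);
translate([2, 9, 417]) {
  translate([0, 0, 370]) cube([333, 259, 29]);
  translate([21, 21, 0]) cylinder(h = 370, r = 21);
  translate([312, 21, 0]) cylinder(h = 370, r = 21);
  translate([21, 238, 0]) cylinder(h = 370, r = 21);
  translate([312, 238, 0]) cylinder(h = 370, r = 21);
}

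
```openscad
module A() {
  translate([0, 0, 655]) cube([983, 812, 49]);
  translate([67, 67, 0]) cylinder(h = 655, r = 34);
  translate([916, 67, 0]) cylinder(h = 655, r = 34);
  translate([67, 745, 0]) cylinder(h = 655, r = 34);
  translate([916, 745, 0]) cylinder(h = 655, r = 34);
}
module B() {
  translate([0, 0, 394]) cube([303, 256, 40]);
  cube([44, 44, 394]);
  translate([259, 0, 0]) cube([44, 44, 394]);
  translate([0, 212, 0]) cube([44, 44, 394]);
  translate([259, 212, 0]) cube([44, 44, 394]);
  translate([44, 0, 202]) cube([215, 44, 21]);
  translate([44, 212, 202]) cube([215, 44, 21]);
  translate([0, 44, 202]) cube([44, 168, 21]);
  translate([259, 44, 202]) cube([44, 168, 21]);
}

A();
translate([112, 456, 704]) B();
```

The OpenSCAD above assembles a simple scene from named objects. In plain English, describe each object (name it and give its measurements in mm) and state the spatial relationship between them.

A is a rectangular dining table. The top is 983×812×49 mm with its upper surface at z = 704 mm. It stands on four round legs of 68 mm diameter, each leg's bounding box inset 33 mm from the nearest pair of top edges, running from the floor to the underside of the top.

B is a simple wooden stool: a rectangular seat 303 mm (x) by 256 mm (y), 40 mm thick, top face at z = 434 mm, on four square legs, each 44×44 mm in cross-section. The legs rest on z = 0, each flush with a corner of the seat. Four stretchers, 44 mm wide and 21 mm tall, connect adjacent legs with their undersides at z = 202 mm, each running between the inner faces of the legs it joins and aligned with the legs' outer faces on the other axis.

The stool is on top of the table.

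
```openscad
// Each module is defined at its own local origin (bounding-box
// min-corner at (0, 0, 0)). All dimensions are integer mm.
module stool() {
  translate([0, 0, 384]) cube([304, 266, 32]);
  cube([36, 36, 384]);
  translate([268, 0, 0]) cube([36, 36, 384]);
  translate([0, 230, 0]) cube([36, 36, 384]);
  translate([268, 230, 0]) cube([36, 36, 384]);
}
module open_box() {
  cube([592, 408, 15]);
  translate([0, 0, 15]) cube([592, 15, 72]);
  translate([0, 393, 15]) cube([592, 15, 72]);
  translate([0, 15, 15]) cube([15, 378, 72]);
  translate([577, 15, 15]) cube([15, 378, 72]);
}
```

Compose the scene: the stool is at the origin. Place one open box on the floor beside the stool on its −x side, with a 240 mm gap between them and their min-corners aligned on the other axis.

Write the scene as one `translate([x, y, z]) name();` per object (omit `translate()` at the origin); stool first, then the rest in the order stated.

stool();
translate([-832, 0, 0]) open_box();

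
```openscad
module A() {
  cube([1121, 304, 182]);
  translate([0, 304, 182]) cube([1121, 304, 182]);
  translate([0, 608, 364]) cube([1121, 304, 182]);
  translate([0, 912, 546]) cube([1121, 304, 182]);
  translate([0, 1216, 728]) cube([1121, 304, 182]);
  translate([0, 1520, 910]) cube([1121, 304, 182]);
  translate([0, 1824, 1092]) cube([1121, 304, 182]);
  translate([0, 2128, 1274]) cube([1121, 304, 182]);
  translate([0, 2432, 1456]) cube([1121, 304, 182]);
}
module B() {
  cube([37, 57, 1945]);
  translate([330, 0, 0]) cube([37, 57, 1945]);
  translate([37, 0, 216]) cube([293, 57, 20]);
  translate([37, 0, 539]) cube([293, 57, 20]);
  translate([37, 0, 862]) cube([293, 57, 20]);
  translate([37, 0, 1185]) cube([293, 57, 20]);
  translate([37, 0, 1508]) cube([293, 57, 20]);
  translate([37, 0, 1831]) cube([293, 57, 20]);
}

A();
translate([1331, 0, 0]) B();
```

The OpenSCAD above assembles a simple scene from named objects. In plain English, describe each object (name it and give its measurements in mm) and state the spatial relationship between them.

A is a straight staircase of 9 solid steps. Each step is 1121 mm wide (x), 304 mm deep (y, the going) and 182 mm tall (the rise). The first step rests on the floor; each subsequent step sits one going further in +y and one rise higher in +z, directly behind and above the previous step with no overlap.

B is a straight ladder. Two 37×57 mm vertical rails, 1945 mm tall, stand 367 mm apart (outside-to-outside) with their front faces coplanar on the −y side. 6 rungs, each 57 mm deep and 20 mm tall, span between the inner faces of the rails, front faces flush with the rails. The lowest rung's underside is at z = 216 mm and rungs are spaced 323 mm apart (underside to underside).

The ladder is on the floor beside the staircase on its +x side.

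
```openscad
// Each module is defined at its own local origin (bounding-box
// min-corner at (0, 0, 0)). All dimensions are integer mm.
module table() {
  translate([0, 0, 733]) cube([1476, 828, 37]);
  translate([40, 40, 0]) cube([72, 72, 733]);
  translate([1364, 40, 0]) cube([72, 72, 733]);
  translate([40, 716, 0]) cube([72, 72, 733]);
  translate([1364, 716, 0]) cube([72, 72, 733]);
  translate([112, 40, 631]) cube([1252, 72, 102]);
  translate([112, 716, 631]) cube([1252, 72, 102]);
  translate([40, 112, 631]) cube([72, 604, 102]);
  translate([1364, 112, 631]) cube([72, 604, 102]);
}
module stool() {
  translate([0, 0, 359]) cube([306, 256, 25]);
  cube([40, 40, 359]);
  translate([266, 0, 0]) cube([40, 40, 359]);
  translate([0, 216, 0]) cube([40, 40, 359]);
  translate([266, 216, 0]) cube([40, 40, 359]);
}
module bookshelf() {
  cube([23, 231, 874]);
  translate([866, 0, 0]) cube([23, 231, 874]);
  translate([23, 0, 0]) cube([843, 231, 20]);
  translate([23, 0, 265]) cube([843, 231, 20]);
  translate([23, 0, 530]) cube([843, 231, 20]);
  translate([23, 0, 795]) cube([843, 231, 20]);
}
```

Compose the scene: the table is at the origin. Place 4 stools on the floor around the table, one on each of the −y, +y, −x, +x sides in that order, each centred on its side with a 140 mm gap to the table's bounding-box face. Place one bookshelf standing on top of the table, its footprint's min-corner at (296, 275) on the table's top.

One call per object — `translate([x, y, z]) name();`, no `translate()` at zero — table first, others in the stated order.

table();
translate([585, -396, 0]) stool();
translate([585, 968, 0]) stool();
translate([-446, 286, 0]) stool();
translate([1616, 286, 0]) stool();
translate([296, 275, 770]) bookshelf();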